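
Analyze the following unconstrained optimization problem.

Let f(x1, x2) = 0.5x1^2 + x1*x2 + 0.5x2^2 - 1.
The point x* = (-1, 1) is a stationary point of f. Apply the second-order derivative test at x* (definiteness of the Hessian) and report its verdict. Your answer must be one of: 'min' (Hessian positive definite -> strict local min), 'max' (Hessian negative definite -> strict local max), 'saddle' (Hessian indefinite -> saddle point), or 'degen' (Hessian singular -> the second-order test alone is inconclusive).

Compute the Hessian H = grad^2 f:
  H = [[1, 1], [1, 1]]
Verify stationarity: grad f(x*) = H x* + g = (0, 0).
Eigenvalues of H: 0, 2.
H has a zero eigenvalue (singular; positive semidefinite but not definite), so H is neither positive definite, negative definite, nor indefinite. The second-order test alone is inconclusive -> degen.
(Indeed, f is constant along the null direction of H through x*, so x* is not a strict local extremum.)

degen


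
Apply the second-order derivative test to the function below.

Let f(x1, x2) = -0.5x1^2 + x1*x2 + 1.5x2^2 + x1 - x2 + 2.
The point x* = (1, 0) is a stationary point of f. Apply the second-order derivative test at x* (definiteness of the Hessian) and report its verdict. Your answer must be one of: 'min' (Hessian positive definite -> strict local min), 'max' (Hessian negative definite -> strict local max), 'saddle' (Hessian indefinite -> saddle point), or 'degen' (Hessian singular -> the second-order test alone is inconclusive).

Compute the Hessian H = grad^2 f:
  H = [[-1, 1], [1, 3]]
Verify stationarity: grad f(x*) = H x* + g = (0, 0).
Eigenvalues of H: -1.2361, 3.2361.
Eigenvalues have mixed signs, so H is indefinite -> x* is a saddle point.

saddle


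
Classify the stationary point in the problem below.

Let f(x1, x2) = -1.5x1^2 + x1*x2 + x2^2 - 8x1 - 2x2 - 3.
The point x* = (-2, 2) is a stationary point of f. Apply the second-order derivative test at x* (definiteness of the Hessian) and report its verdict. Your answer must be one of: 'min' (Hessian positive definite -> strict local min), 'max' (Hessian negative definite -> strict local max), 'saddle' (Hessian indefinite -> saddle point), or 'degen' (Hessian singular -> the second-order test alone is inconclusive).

Compute the Hessian H = grad^2 f:
  H = [[-3, 1], [1, 2]]
Verify stationarity: grad f(x*) = H x* + g = (0, 0).
Eigenvalues of H: -3.1926, 2.1926.
Eigenvalues have mixed signs, so H is indefinite -> x* is a saddle point.

saddle


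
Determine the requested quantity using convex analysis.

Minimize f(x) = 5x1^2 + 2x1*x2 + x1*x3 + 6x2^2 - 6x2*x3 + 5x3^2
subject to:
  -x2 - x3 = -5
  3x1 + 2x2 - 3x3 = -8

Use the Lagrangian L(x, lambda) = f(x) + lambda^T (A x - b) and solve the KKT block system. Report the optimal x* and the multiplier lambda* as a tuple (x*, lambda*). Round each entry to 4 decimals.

Form the Lagrangian:
  L(x, lambda) = (1/2) x^T Q x + c^T x + lambda^T (A x - b)
Stationarity (grad_x L = 0): Q x + c + A^T lambda = 0.
Primal feasibility: A x = b.

This gives the KKT block system:
  [ Q   A^T ] [ x     ]   [-c ]
  [ A    0  ] [ lambda ] = [ b ]

Solving the linear system:
  x*      = (-1.2281, 2.1369, 2.8631)
  lambda* = (9.4373, 1.7148)
  f(x*)   = 30.4525

x* = (-1.2281, 2.1369, 2.8631), lambda* = (9.4373, 1.7148)


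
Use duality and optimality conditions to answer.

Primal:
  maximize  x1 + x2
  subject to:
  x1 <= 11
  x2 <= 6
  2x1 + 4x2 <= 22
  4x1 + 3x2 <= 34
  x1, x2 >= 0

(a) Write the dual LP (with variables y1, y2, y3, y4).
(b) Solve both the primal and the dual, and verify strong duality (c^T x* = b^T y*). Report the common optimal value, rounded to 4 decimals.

The standard primal-dual pair for 'max c^T x s.t. A x <= b, x >= 0' is:
  Dual:  min b^T y  s.t.  A^T y >= c,  y >= 0.

So the dual LP is:
  minimize  11y1 + 6y2 + 22y3 + 34y4
  subject to:
    y1 + 2y3 + 4y4 >= 1
    y2 + 4y3 + 3y4 >= 1
    y1, y2, y3, y4 >= 0

Solving the primal: x* = (7, 2).
  primal value c^T x* = 9.
Solving the dual: y* = (0, 0, 0.1, 0.2).
  dual value b^T y* = 9.
Strong duality: c^T x* = b^T y*. Confirmed.

9


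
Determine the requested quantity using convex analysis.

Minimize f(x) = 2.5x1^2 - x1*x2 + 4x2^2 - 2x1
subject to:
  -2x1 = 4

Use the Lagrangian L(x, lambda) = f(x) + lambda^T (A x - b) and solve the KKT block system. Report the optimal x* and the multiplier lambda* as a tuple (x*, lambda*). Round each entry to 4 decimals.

Form the Lagrangian:
  L(x, lambda) = (1/2) x^T Q x + c^T x + lambda^T (A x - b)
Stationarity (grad_x L = 0): Q x + c + A^T lambda = 0.
Primal feasibility: A x = b.

This gives the KKT block system:
  [ Q   A^T ] [ x     ]   [-c ]
  [ A    0  ] [ lambda ] = [ b ]

Solving the linear system:
  x*      = (-2, -0.25)
  lambda* = (-5.875)
  f(x*)   = 13.75

x* = (-2, -0.25), lambda* = (-5.875)


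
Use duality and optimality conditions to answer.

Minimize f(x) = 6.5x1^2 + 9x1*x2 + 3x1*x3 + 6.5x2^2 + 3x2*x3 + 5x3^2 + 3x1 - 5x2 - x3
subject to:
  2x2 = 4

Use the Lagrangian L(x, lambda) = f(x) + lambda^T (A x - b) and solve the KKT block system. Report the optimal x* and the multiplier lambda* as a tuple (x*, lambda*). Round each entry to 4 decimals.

Form the Lagrangian:
  L(x, lambda) = (1/2) x^T Q x + c^T x + lambda^T (A x - b)
Stationarity (grad_x L = 0): Q x + c + A^T lambda = 0.
Primal feasibility: A x = b.

This gives the KKT block system:
  [ Q   A^T ] [ x     ]   [-c ]
  [ A    0  ] [ lambda ] = [ b ]

Solving the linear system:
  x*      = (-1.6116, 2, -0.0165)
  lambda* = (-3.2231)
  f(x*)   = -0.9628

x* = (-1.6116, 2, -0.0165), lambda* = (-3.2231)


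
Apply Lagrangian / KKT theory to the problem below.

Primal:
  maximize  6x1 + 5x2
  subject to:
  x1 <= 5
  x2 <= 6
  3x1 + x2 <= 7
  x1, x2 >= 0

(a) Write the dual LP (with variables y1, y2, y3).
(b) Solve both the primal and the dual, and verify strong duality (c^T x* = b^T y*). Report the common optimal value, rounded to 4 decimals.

The standard primal-dual pair for 'max c^T x s.t. A x <= b, x >= 0' is:
  Dual:  min b^T y  s.t.  A^T y >= c,  y >= 0.

So the dual LP is:
  minimize  5y1 + 6y2 + 7y3
  subject to:
    y1 + 3y3 >= 6
    y2 + y3 >= 5
    y1, y2, y3 >= 0

Solving the primal: x* = (0.3333, 6).
  primal value c^T x* = 32.
Solving the dual: y* = (0, 3, 2).
  dual value b^T y* = 32.
Strong duality: c^T x* = b^T y*. Confirmed.

32


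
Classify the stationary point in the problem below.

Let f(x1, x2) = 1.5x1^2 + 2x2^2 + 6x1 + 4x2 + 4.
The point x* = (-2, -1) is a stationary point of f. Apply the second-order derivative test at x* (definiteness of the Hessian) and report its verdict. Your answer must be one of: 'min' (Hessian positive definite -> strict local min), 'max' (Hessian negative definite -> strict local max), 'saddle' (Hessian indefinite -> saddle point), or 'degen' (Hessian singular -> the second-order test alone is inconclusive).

Compute the Hessian H = grad^2 f:
  H = [[3, 0], [0, 4]]
Verify stationarity: grad f(x*) = H x* + g = (0, 0).
Eigenvalues of H: 3, 4.
Both eigenvalues > 0, so H is positive definite -> x* is a strict local min.

min


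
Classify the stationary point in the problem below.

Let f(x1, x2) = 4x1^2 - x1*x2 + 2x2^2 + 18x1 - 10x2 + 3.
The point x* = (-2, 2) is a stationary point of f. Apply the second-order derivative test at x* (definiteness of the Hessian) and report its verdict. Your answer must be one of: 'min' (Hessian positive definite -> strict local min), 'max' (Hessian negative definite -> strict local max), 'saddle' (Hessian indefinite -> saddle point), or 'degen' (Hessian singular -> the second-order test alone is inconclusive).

Compute the Hessian H = grad^2 f:
  H = [[8, -1], [-1, 4]]
Verify stationarity: grad f(x*) = H x* + g = (0, 0).
Eigenvalues of H: 3.7639, 8.2361.
Both eigenvalues > 0, so H is positive definite -> x* is a strict local min.

min


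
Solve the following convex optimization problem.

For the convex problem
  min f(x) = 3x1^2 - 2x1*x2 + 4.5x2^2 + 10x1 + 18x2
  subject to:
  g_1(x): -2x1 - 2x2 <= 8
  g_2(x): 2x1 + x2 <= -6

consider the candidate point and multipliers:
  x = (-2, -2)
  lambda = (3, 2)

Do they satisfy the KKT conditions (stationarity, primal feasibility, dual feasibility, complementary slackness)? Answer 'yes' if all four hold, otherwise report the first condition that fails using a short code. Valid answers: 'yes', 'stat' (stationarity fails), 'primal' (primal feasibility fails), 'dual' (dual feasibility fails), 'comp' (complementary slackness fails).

Gradient of f: grad f(x) = Q x + c = (2, 4)
Constraint values g_i(x) = a_i^T x - b_i:
  g_1((-2, -2)) = 0
  g_2((-2, -2)) = 0
Stationarity residual: grad f(x) + sum_i lambda_i a_i = (0, 0)
  -> stationarity OK
Primal feasibility (all g_i <= 0): OK
Dual feasibility (all lambda_i >= 0): OK
Complementary slackness (lambda_i * g_i(x) = 0 for all i): OK

Verdict: yes, KKT holds.

yes


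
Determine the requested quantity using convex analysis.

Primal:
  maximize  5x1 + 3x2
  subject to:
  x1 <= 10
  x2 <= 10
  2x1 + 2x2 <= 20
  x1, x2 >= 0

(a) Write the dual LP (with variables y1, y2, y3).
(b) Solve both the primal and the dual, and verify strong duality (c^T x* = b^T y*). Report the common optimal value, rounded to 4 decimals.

The standard primal-dual pair for 'max c^T x s.t. A x <= b, x >= 0' is:
  Dual:  min b^T y  s.t.  A^T y >= c,  y >= 0.

So the dual LP is:
  minimize  10y1 + 10y2 + 20y3
  subject to:
    y1 + 2y3 >= 5
    y2 + 2y3 >= 3
    y1, y2, y3 >= 0

Solving the primal: x* = (10, 0).
  primal value c^T x* = 50.
Solving the dual: y* = (2, 0, 1.5).
  dual value b^T y* = 50.
Strong duality: c^T x* = b^T y*. Confirmed.

50


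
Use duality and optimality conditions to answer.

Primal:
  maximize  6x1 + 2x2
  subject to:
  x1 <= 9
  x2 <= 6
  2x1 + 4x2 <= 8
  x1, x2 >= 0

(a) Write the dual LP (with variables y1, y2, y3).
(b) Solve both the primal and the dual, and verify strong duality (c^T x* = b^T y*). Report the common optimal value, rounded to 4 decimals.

The standard primal-dual pair for 'max c^T x s.t. A x <= b, x >= 0' is:
  Dual:  min b^T y  s.t.  A^T y >= c,  y >= 0.

So the dual LP is:
  minimize  9y1 + 6y2 + 8y3
  subject to:
    y1 + 2y3 >= 6
    y2 + 4y3 >= 2
    y1, y2, y3 >= 0

Solving the primal: x* = (4, 0).
  primal value c^T x* = 24.
Solving the dual: y* = (0, 0, 3).
  dual value b^T y* = 24.
Strong duality: c^T x* = b^T y*. Confirmed.

24


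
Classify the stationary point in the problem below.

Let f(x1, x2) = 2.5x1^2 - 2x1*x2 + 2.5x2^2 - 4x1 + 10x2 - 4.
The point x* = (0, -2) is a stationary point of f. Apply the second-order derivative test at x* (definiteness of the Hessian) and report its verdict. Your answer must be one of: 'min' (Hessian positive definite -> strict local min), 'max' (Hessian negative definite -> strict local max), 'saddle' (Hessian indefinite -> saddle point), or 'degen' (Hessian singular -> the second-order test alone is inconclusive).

Compute the Hessian H = grad^2 f:
  H = [[5, -2], [-2, 5]]
Verify stationarity: grad f(x*) = H x* + g = (0, 0).
Eigenvalues of H: 3, 7.
Both eigenvalues > 0, so H is positive definite -> x* is a strict local min.

min


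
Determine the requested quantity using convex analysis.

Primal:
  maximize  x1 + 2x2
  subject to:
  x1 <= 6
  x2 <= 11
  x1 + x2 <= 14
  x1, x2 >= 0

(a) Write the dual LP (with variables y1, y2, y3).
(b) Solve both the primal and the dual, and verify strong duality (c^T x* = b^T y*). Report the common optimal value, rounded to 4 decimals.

The standard primal-dual pair for 'max c^T x s.t. A x <= b, x >= 0' is:
  Dual:  min b^T y  s.t.  A^T y >= c,  y >= 0.

So the dual LP is:
  minimize  6y1 + 11y2 + 14y3
  subject to:
    y1 + y3 >= 1
    y2 + y3 >= 2
    y1, y2, y3 >= 0

Solving the primal: x* = (3, 11).
  primal value c^T x* = 25.
Solving the dual: y* = (0, 1, 1).
  dual value b^T y* = 25.
Strong duality: c^T x* = b^T y*. Confirmed.

25


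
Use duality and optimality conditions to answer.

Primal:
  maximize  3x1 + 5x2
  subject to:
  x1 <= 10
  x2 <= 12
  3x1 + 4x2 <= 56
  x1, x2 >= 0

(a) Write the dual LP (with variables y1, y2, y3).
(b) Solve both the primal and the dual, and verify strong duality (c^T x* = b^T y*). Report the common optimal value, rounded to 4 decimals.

The standard primal-dual pair for 'max c^T x s.t. A x <= b, x >= 0' is:
  Dual:  min b^T y  s.t.  A^T y >= c,  y >= 0.

So the dual LP is:
  minimize  10y1 + 12y2 + 56y3
  subject to:
    y1 + 3y3 >= 3
    y2 + 4y3 >= 5
    y1, y2, y3 >= 0

Solving the primal: x* = (2.6667, 12).
  primal value c^T x* = 68.
Solving the dual: y* = (0, 1, 1).
  dual value b^T y* = 68.
Strong duality: c^T x* = b^T y*. Confirmed.

68


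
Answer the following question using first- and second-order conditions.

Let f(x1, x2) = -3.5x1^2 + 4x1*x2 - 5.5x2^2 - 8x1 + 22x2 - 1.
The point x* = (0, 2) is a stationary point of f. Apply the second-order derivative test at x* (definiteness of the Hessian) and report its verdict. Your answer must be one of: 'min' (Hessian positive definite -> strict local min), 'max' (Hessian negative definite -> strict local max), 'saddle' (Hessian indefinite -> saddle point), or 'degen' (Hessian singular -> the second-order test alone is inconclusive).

Compute the Hessian H = grad^2 f:
  H = [[-7, 4], [4, -11]]
Verify stationarity: grad f(x*) = H x* + g = (0, 0).
Eigenvalues of H: -13.4721, -4.5279.
Both eigenvalues < 0, so H is negative definite -> x* is a strict local max.

max


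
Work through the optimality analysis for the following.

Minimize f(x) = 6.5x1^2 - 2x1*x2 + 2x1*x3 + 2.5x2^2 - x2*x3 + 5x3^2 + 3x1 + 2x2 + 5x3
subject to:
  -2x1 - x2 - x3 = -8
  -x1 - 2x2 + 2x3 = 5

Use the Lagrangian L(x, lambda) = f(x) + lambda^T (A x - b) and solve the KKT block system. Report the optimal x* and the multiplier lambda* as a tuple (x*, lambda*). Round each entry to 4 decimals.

Form the Lagrangian:
  L(x, lambda) = (1/2) x^T Q x + c^T x + lambda^T (A x - b)
Stationarity (grad_x L = 0): Q x + c + A^T lambda = 0.
Primal feasibility: A x = b.

This gives the KKT block system:
  [ Q   A^T ] [ x     ]   [-c ]
  [ A    0  ] [ lambda ] = [ b ]

Solving the linear system:
  x*      = (1.7388, 0.5765, 3.9459)
  lambda* = (22.4094, -12.4753)
  f(x*)   = 133.8753

x* = (1.7388, 0.5765, 3.9459), lambda* = (22.4094, -12.4753)


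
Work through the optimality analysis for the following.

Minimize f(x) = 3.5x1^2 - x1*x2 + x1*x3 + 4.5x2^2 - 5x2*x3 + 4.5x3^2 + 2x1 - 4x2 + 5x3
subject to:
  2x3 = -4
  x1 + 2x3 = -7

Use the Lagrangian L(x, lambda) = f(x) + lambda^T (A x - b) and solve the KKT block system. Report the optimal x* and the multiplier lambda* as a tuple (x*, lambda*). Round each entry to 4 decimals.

Form the Lagrangian:
  L(x, lambda) = (1/2) x^T Q x + c^T x + lambda^T (A x - b)
Stationarity (grad_x L = 0): Q x + c + A^T lambda = 0.
Primal feasibility: A x = b.

This gives the KKT block system:
  [ Q   A^T ] [ x     ]   [-c ]
  [ A    0  ] [ lambda ] = [ b ]

Solving the linear system:
  x*      = (-3, -1, -2)
  lambda* = (-14.5, 20)
  f(x*)   = 35

x* = (-3, -1, -2), lambda* = (-14.5, 20)


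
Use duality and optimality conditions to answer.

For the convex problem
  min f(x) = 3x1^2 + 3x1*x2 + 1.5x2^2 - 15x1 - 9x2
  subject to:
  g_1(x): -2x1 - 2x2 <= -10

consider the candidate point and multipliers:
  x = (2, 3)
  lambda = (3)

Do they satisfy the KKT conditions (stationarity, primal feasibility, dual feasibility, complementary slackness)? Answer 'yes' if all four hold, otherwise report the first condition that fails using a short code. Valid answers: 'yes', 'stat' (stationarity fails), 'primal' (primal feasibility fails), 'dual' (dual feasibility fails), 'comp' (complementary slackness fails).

Gradient of f: grad f(x) = Q x + c = (6, 6)
Constraint values g_i(x) = a_i^T x - b_i:
  g_1((2, 3)) = 0
Stationarity residual: grad f(x) + sum_i lambda_i a_i = (0, 0)
  -> stationarity OK
Primal feasibility (all g_i <= 0): OK
Dual feasibility (all lambda_i >= 0): OK
Complementary slackness (lambda_i * g_i(x) = 0 for all i): OK

Verdict: yes, KKT holds.

yes


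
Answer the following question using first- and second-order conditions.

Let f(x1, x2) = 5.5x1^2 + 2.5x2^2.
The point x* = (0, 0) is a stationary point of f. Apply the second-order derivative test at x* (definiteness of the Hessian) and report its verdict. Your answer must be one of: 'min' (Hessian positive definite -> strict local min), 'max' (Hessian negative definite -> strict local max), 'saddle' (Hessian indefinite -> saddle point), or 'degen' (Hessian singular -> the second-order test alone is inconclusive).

Compute the Hessian H = grad^2 f:
  H = [[11, 0], [0, 5]]
Verify stationarity: grad f(x*) = H x* + g = (0, 0).
Eigenvalues of H: 5, 11.
Both eigenvalues > 0, so H is positive definite -> x* is a strict local min.

min


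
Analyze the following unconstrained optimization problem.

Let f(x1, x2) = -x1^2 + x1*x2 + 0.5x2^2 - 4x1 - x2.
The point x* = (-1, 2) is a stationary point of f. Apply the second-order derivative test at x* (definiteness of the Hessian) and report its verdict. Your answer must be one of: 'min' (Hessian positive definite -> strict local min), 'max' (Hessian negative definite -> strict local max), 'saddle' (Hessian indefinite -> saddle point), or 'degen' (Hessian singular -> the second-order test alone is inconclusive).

Compute the Hessian H = grad^2 f:
  H = [[-2, 1], [1, 1]]
Verify stationarity: grad f(x*) = H x* + g = (0, 0).
Eigenvalues of H: -2.3028, 1.3028.
Eigenvalues have mixed signs, so H is indefinite -> x* is a saddle point.

saddle


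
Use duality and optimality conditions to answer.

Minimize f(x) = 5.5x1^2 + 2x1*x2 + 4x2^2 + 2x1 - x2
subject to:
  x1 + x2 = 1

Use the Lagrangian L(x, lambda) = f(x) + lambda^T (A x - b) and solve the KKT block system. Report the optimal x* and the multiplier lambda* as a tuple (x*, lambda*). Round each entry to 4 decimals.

Form the Lagrangian:
  L(x, lambda) = (1/2) x^T Q x + c^T x + lambda^T (A x - b)
Stationarity (grad_x L = 0): Q x + c + A^T lambda = 0.
Primal feasibility: A x = b.

This gives the KKT block system:
  [ Q   A^T ] [ x     ]   [-c ]
  [ A    0  ] [ lambda ] = [ b ]

Solving the linear system:
  x*      = (0.2, 0.8)
  lambda* = (-5.8)
  f(x*)   = 2.7

x* = (0.2, 0.8), lambda* = (-5.8)


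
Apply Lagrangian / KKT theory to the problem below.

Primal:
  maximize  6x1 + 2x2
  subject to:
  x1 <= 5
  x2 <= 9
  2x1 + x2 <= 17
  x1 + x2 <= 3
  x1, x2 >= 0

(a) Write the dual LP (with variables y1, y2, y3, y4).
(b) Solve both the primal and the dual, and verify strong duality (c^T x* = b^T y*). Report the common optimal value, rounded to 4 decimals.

The standard primal-dual pair for 'max c^T x s.t. A x <= b, x >= 0' is:
  Dual:  min b^T y  s.t.  A^T y >= c,  y >= 0.

So the dual LP is:
  minimize  5y1 + 9y2 + 17y3 + 3y4
  subject to:
    y1 + 2y3 + y4 >= 6
    y2 + y3 + y4 >= 2
    y1, y2, y3, y4 >= 0

Solving the primal: x* = (3, 0).
  primal value c^T x* = 18.
Solving the dual: y* = (0, 0, 0, 6).
  dual value b^T y* = 18.
Strong duality: c^T x* = b^T y*. Confirmed.

18


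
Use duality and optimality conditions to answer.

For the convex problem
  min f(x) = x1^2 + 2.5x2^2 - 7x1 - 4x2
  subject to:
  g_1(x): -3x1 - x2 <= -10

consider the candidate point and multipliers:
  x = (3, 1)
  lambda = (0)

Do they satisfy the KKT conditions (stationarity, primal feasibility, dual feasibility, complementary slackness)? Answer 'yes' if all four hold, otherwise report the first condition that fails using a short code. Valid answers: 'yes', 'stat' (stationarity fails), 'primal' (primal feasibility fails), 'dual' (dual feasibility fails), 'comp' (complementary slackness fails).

Gradient of f: grad f(x) = Q x + c = (-1, 1)
Constraint values g_i(x) = a_i^T x - b_i:
  g_1((3, 1)) = 0
Stationarity residual: grad f(x) + sum_i lambda_i a_i = (-1, 1)
  -> stationarity FAILS
Primal feasibility (all g_i <= 0): OK
Dual feasibility (all lambda_i >= 0): OK
Complementary slackness (lambda_i * g_i(x) = 0 for all i): OK

Verdict: the first failing condition is stationarity -> stat.

stat


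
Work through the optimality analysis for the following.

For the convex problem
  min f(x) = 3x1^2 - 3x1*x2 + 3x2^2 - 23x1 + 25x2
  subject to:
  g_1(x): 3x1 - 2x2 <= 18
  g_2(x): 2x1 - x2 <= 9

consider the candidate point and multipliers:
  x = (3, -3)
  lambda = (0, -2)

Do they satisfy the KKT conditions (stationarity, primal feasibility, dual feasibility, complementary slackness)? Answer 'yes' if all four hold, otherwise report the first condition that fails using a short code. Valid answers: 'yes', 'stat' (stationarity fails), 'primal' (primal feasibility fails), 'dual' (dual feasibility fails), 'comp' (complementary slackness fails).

Gradient of f: grad f(x) = Q x + c = (4, -2)
Constraint values g_i(x) = a_i^T x - b_i:
  g_1((3, -3)) = -3
  g_2((3, -3)) = 0
Stationarity residual: grad f(x) + sum_i lambda_i a_i = (0, 0)
  -> stationarity OK
Primal feasibility (all g_i <= 0): OK
Dual feasibility (all lambda_i >= 0): FAILS
Complementary slackness (lambda_i * g_i(x) = 0 for all i): OK

Verdict: the first failing condition is dual_feasibility -> dual.

dual


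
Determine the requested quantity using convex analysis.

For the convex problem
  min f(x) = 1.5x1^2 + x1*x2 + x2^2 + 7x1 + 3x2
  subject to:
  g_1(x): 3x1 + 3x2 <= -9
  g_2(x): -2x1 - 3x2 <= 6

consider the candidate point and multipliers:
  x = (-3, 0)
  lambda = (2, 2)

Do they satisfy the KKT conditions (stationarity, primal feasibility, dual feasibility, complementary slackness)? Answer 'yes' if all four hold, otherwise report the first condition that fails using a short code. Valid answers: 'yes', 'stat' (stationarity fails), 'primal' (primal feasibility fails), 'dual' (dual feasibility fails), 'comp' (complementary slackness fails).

Gradient of f: grad f(x) = Q x + c = (-2, 0)
Constraint values g_i(x) = a_i^T x - b_i:
  g_1((-3, 0)) = 0
  g_2((-3, 0)) = 0
Stationarity residual: grad f(x) + sum_i lambda_i a_i = (0, 0)
  -> stationarity OK
Primal feasibility (all g_i <= 0): OK
Dual feasibility (all lambda_i >= 0): OK
Complementary slackness (lambda_i * g_i(x) = 0 for all i): OK

Verdict: yes, KKT holds.

yes


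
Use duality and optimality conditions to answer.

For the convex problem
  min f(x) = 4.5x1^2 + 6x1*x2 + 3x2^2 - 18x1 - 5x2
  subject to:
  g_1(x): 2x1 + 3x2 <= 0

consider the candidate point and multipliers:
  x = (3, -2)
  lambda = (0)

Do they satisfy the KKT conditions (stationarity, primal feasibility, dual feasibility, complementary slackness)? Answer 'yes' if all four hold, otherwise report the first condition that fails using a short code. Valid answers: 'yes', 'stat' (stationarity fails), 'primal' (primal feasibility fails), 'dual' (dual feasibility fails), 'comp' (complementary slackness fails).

Gradient of f: grad f(x) = Q x + c = (-3, 1)
Constraint values g_i(x) = a_i^T x - b_i:
  g_1((3, -2)) = 0
Stationarity residual: grad f(x) + sum_i lambda_i a_i = (-3, 1)
  -> stationarity FAILS
Primal feasibility (all g_i <= 0): OK
Dual feasibility (all lambda_i >= 0): OK
Complementary slackness (lambda_i * g_i(x) = 0 for all i): OK

Verdict: the first failing condition is stationarity -> stat.

stat


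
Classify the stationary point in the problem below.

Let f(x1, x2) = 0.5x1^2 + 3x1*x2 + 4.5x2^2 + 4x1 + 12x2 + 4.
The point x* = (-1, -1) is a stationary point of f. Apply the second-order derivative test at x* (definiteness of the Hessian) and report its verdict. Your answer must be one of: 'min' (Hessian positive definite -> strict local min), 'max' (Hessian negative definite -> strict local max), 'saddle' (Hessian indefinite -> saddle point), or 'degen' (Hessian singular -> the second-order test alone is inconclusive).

Compute the Hessian H = grad^2 f:
  H = [[1, 3], [3, 9]]
Verify stationarity: grad f(x*) = H x* + g = (0, 0).
Eigenvalues of H: 0, 10.
H has a zero eigenvalue (singular; positive semidefinite but not definite), so H is neither positive definite, negative definite, nor indefinite. The second-order test alone is inconclusive -> degen.
(Indeed, f is constant along the null direction of H through x*, so x* is not a strict local extremum.)

degen


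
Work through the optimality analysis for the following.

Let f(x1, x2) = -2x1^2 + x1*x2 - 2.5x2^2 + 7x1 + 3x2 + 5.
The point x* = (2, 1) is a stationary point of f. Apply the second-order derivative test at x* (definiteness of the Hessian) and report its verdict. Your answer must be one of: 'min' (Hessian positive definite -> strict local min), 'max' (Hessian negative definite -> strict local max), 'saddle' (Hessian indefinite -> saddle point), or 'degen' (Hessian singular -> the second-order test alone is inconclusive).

Compute the Hessian H = grad^2 f:
  H = [[-4, 1], [1, -5]]
Verify stationarity: grad f(x*) = H x* + g = (0, 0).
Eigenvalues of H: -5.618, -3.382.
Both eigenvalues < 0, so H is negative definite -> x* is a strict local max.

max


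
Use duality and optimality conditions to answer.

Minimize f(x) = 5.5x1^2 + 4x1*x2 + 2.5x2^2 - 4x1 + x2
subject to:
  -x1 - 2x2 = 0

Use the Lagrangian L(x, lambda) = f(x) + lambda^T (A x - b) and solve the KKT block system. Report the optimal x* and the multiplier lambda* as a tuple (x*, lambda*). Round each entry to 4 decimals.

Form the Lagrangian:
  L(x, lambda) = (1/2) x^T Q x + c^T x + lambda^T (A x - b)
Stationarity (grad_x L = 0): Q x + c + A^T lambda = 0.
Primal feasibility: A x = b.

This gives the KKT block system:
  [ Q   A^T ] [ x     ]   [-c ]
  [ A    0  ] [ lambda ] = [ b ]

Solving the linear system:
  x*      = (0.5455, -0.2727)
  lambda* = (0.9091)
  f(x*)   = -1.2273

x* = (0.5455, -0.2727), lambda* = (0.9091)


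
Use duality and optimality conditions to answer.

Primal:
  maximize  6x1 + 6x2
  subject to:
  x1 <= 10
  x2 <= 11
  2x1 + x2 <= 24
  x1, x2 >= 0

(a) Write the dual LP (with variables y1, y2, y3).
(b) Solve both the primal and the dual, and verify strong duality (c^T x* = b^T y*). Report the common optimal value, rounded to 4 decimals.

The standard primal-dual pair for 'max c^T x s.t. A x <= b, x >= 0' is:
  Dual:  min b^T y  s.t.  A^T y >= c,  y >= 0.

So the dual LP is:
  minimize  10y1 + 11y2 + 24y3
  subject to:
    y1 + 2y3 >= 6
    y2 + y3 >= 6
    y1, y2, y3 >= 0

Solving the primal: x* = (6.5, 11).
  primal value c^T x* = 105.
Solving the dual: y* = (0, 3, 3).
  dual value b^T y* = 105.
Strong duality: c^T x* = b^T y*. Confirmed.

105


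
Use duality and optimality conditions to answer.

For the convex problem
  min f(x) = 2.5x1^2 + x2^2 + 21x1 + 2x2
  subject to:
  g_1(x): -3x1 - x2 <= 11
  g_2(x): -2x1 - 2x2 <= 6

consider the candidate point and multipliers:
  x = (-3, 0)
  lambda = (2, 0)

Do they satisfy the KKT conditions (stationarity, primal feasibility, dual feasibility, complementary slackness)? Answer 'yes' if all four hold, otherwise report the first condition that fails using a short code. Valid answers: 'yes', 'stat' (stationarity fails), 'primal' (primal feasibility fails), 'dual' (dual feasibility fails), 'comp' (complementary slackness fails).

Gradient of f: grad f(x) = Q x + c = (6, 2)
Constraint values g_i(x) = a_i^T x - b_i:
  g_1((-3, 0)) = -2
  g_2((-3, 0)) = 0
Stationarity residual: grad f(x) + sum_i lambda_i a_i = (0, 0)
  -> stationarity OK
Primal feasibility (all g_i <= 0): OK
Dual feasibility (all lambda_i >= 0): OK
Complementary slackness (lambda_i * g_i(x) = 0 for all i): FAILS

Verdict: the first failing condition is complementary_slackness -> comp.

comp


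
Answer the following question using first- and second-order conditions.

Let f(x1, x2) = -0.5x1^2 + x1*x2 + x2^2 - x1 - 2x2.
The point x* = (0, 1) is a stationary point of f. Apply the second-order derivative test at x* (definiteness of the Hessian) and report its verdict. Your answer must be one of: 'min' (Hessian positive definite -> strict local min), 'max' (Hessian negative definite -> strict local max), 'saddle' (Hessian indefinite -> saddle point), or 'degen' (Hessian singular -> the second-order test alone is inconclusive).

Compute the Hessian H = grad^2 f:
  H = [[-1, 1], [1, 2]]
Verify stationarity: grad f(x*) = H x* + g = (0, 0).
Eigenvalues of H: -1.3028, 2.3028.
Eigenvalues have mixed signs, so H is indefinite -> x* is a saddle point.

saddle


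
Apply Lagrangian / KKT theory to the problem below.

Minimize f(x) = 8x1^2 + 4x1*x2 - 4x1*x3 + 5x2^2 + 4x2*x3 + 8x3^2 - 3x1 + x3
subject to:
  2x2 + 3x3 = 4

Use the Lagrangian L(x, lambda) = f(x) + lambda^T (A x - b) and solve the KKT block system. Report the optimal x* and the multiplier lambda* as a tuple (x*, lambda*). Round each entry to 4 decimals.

Form the Lagrangian:
  L(x, lambda) = (1/2) x^T Q x + c^T x + lambda^T (A x - b)
Stationarity (grad_x L = 0): Q x + c + A^T lambda = 0.
Primal feasibility: A x = b.

This gives the KKT block system:
  [ Q   A^T ] [ x     ]   [-c ]
  [ A    0  ] [ lambda ] = [ b ]

Solving the linear system:
  x*      = (0.2392, 0.6759, 0.8827)
  lambda* = (-5.6235)
  f(x*)   = 11.3295

x* = (0.2392, 0.6759, 0.8827), lambda* = (-5.6235)


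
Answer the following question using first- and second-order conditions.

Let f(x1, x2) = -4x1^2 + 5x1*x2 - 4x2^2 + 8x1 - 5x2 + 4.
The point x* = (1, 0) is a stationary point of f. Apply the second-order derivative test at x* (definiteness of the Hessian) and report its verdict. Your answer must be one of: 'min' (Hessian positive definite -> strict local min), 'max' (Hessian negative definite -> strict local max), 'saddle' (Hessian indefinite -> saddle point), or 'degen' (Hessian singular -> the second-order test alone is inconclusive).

Compute the Hessian H = grad^2 f:
  H = [[-8, 5], [5, -8]]
Verify stationarity: grad f(x*) = H x* + g = (0, 0).
Eigenvalues of H: -13, -3.
Both eigenvalues < 0, so H is negative definite -> x* is a strict local max.

max


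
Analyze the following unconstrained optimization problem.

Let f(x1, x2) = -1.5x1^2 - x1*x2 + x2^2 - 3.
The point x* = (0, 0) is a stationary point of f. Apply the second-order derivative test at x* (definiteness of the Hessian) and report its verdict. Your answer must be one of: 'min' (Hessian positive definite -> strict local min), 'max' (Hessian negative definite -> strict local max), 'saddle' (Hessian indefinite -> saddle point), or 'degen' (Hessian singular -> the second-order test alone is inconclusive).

Compute the Hessian H = grad^2 f:
  H = [[-3, -1], [-1, 2]]
Verify stationarity: grad f(x*) = H x* + g = (0, 0).
Eigenvalues of H: -3.1926, 2.1926.
Eigenvalues have mixed signs, so H is indefinite -> x* is a saddle point.

saddle


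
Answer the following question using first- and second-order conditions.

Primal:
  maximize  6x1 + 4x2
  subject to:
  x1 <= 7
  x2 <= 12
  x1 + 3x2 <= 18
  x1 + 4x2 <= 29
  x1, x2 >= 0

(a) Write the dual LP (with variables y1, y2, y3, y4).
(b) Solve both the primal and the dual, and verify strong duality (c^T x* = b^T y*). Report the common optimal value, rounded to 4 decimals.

The standard primal-dual pair for 'max c^T x s.t. A x <= b, x >= 0' is:
  Dual:  min b^T y  s.t.  A^T y >= c,  y >= 0.

So the dual LP is:
  minimize  7y1 + 12y2 + 18y3 + 29y4
  subject to:
    y1 + y3 + y4 >= 6
    y2 + 3y3 + 4y4 >= 4
    y1, y2, y3, y4 >= 0

Solving the primal: x* = (7, 3.6667).
  primal value c^T x* = 56.6667.
Solving the dual: y* = (4.6667, 0, 1.3333, 0).
  dual value b^T y* = 56.6667.
Strong duality: c^T x* = b^T y*. Confirmed.

56.6667


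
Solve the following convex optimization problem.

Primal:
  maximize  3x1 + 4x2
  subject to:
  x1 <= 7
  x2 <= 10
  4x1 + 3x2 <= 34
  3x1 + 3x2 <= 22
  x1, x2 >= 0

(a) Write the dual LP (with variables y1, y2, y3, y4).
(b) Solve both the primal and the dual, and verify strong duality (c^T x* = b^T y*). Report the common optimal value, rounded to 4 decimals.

The standard primal-dual pair for 'max c^T x s.t. A x <= b, x >= 0' is:
  Dual:  min b^T y  s.t.  A^T y >= c,  y >= 0.

So the dual LP is:
  minimize  7y1 + 10y2 + 34y3 + 22y4
  subject to:
    y1 + 4y3 + 3y4 >= 3
    y2 + 3y3 + 3y4 >= 4
    y1, y2, y3, y4 >= 0

Solving the primal: x* = (0, 7.3333).
  primal value c^T x* = 29.3333.
Solving the dual: y* = (0, 0, 0, 1.3333).
  dual value b^T y* = 29.3333.
Strong duality: c^T x* = b^T y*. Confirmed.

29.3333


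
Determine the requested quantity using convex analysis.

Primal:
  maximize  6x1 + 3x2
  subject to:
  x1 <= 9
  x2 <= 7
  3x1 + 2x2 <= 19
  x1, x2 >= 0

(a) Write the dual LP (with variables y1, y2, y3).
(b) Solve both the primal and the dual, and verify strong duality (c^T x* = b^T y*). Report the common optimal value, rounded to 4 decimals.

The standard primal-dual pair for 'max c^T x s.t. A x <= b, x >= 0' is:
  Dual:  min b^T y  s.t.  A^T y >= c,  y >= 0.

So the dual LP is:
  minimize  9y1 + 7y2 + 19y3
  subject to:
    y1 + 3y3 >= 6
    y2 + 2y3 >= 3
    y1, y2, y3 >= 0

Solving the primal: x* = (6.3333, 0).
  primal value c^T x* = 38.
Solving the dual: y* = (0, 0, 2).
  dual value b^T y* = 38.
Strong duality: c^T x* = b^T y*. Confirmed.

38


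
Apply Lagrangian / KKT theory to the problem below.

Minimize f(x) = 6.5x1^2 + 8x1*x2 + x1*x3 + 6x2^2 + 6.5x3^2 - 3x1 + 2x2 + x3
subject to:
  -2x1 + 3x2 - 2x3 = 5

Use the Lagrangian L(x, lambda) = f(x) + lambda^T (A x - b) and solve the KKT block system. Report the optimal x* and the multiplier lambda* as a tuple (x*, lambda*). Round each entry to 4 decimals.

Form the Lagrangian:
  L(x, lambda) = (1/2) x^T Q x + c^T x + lambda^T (A x - b)
Stationarity (grad_x L = 0): Q x + c + A^T lambda = 0.
Primal feasibility: A x = b.

This gives the KKT block system:
  [ Q   A^T ] [ x     ]   [-c ]
  [ A    0  ] [ lambda ] = [ b ]

Solving the linear system:
  x*      = (-0.6966, 0.9281, -0.4112)
  lambda* = (-2.5213)
  f(x*)   = 8.0708

x* = (-0.6966, 0.9281, -0.4112), lambda* = (-2.5213)


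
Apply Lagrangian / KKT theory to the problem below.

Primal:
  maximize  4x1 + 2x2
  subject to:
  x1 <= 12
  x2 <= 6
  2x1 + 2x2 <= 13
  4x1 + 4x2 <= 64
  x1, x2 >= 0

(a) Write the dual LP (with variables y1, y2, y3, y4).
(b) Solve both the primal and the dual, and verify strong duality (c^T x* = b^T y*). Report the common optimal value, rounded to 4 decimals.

The standard primal-dual pair for 'max c^T x s.t. A x <= b, x >= 0' is:
  Dual:  min b^T y  s.t.  A^T y >= c,  y >= 0.

So the dual LP is:
  minimize  12y1 + 6y2 + 13y3 + 64y4
  subject to:
    y1 + 2y3 + 4y4 >= 4
    y2 + 2y3 + 4y4 >= 2
    y1, y2, y3, y4 >= 0

Solving the primal: x* = (6.5, 0).
  primal value c^T x* = 26.
Solving the dual: y* = (0, 0, 2, 0).
  dual value b^T y* = 26.
Strong duality: c^T x* = b^T y*. Confirmed.

26


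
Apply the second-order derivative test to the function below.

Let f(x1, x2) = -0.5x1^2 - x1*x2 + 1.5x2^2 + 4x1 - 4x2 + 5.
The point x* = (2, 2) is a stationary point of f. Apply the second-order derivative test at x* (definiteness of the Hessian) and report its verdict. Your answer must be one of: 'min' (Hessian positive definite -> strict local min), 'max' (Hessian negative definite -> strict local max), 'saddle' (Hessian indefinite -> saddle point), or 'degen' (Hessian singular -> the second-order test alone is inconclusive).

Compute the Hessian H = grad^2 f:
  H = [[-1, -1], [-1, 3]]
Verify stationarity: grad f(x*) = H x* + g = (0, 0).
Eigenvalues of H: -1.2361, 3.2361.
Eigenvalues have mixed signs, so H is indefinite -> x* is a saddle point.

saddle


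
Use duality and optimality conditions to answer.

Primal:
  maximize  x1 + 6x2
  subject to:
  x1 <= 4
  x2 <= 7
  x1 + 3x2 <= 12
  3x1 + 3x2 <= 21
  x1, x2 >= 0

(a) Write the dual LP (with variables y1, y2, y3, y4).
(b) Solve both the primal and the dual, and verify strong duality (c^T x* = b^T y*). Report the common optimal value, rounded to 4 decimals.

The standard primal-dual pair for 'max c^T x s.t. A x <= b, x >= 0' is:
  Dual:  min b^T y  s.t.  A^T y >= c,  y >= 0.

So the dual LP is:
  minimize  4y1 + 7y2 + 12y3 + 21y4
  subject to:
    y1 + y3 + 3y4 >= 1
    y2 + 3y3 + 3y4 >= 6
    y1, y2, y3, y4 >= 0

Solving the primal: x* = (0, 4).
  primal value c^T x* = 24.
Solving the dual: y* = (0, 0, 2, 0).
  dual value b^T y* = 24.
Strong duality: c^T x* = b^T y*. Confirmed.

24


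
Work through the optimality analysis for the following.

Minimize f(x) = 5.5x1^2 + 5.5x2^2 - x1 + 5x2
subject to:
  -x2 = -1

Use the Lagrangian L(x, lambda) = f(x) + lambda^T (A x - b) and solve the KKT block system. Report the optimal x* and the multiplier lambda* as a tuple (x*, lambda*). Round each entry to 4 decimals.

Form the Lagrangian:
  L(x, lambda) = (1/2) x^T Q x + c^T x + lambda^T (A x - b)
Stationarity (grad_x L = 0): Q x + c + A^T lambda = 0.
Primal feasibility: A x = b.

This gives the KKT block system:
  [ Q   A^T ] [ x     ]   [-c ]
  [ A    0  ] [ lambda ] = [ b ]

Solving the linear system:
  x*      = (0.0909, 1)
  lambda* = (16)
  f(x*)   = 10.4545

x* = (0.0909, 1), lambda* = (16)


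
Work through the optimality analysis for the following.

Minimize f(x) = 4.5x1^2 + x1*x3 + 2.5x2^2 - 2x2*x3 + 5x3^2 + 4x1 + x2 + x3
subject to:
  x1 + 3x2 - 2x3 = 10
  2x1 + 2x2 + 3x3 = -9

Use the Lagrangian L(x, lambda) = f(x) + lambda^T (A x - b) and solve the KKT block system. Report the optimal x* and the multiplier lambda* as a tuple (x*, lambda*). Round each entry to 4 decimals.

Form the Lagrangian:
  L(x, lambda) = (1/2) x^T Q x + c^T x + lambda^T (A x - b)
Stationarity (grad_x L = 0): Q x + c + A^T lambda = 0.
Primal feasibility: A x = b.

This gives the KKT block system:
  [ Q   A^T ] [ x     ]   [-c ]
  [ A    0  ] [ lambda ] = [ b ]

Solving the linear system:
  x*      = (-0.4795, 1.1813, -3.4678)
  lambda* = (-8.8129, 6.2982)
  f(x*)   = 70.3041

x* = (-0.4795, 1.1813, -3.4678), lambda* = (-8.8129, 6.2982)


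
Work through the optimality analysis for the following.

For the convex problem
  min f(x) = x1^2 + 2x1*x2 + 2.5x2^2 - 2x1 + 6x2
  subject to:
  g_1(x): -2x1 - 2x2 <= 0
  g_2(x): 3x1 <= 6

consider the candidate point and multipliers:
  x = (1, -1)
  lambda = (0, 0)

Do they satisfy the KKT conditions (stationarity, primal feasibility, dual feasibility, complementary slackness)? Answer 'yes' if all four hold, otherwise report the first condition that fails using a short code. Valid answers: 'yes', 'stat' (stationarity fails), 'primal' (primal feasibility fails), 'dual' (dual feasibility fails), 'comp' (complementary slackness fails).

Gradient of f: grad f(x) = Q x + c = (-2, 3)
Constraint values g_i(x) = a_i^T x - b_i:
  g_1((1, -1)) = 0
  g_2((1, -1)) = -3
Stationarity residual: grad f(x) + sum_i lambda_i a_i = (-2, 3)
  -> stationarity FAILS
Primal feasibility (all g_i <= 0): OK
Dual feasibility (all lambda_i >= 0): OK
Complementary slackness (lambda_i * g_i(x) = 0 for all i): OK

Verdict: the first failing condition is stationarity -> stat.

stat


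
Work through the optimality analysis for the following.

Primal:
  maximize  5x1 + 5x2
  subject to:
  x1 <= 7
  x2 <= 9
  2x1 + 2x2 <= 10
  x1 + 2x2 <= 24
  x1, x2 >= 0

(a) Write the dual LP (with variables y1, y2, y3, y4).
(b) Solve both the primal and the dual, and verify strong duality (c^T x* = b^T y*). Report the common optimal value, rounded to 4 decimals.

The standard primal-dual pair for 'max c^T x s.t. A x <= b, x >= 0' is:
  Dual:  min b^T y  s.t.  A^T y >= c,  y >= 0.

So the dual LP is:
  minimize  7y1 + 9y2 + 10y3 + 24y4
  subject to:
    y1 + 2y3 + y4 >= 5
    y2 + 2y3 + 2y4 >= 5
    y1, y2, y3, y4 >= 0

Solving the primal: x* = (5, 0).
  primal value c^T x* = 25.
Solving the dual: y* = (0, 0, 2.5, 0).
  dual value b^T y* = 25.
Strong duality: c^T x* = b^T y*. Confirmed.

25


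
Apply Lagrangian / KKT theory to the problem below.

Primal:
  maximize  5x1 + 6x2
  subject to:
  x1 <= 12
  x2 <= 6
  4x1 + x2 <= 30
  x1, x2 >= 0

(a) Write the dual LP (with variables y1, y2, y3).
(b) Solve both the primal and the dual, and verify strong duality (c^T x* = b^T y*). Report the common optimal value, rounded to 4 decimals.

The standard primal-dual pair for 'max c^T x s.t. A x <= b, x >= 0' is:
  Dual:  min b^T y  s.t.  A^T y >= c,  y >= 0.

So the dual LP is:
  minimize  12y1 + 6y2 + 30y3
  subject to:
    y1 + 4y3 >= 5
    y2 + y3 >= 6
    y1, y2, y3 >= 0

Solving the primal: x* = (6, 6).
  primal value c^T x* = 66.
Solving the dual: y* = (0, 4.75, 1.25).
  dual value b^T y* = 66.
Strong duality: c^T x* = b^T y*. Confirmed.

66
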